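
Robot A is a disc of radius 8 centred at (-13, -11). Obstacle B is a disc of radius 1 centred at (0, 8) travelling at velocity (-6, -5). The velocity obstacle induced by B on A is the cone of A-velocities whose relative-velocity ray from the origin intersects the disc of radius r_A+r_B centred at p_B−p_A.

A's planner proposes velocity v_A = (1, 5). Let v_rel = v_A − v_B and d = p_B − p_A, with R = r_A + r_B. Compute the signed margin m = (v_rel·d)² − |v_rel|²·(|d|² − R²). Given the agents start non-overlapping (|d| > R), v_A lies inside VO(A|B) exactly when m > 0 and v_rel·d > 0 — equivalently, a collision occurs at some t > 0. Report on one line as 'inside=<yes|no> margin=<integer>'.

d = (13, 19),  |d|² = 530;  R = 8+1 = 9,  c = 530−9² = 449
v_rel = (7, 10),  |v_rel|² = 149;  v_rel·d = (7)·(13) + (10)·(19) = 281
149·t² − 562·t + 449 = 0  ⇒  m = 281² − 149·449 = 12060
m = 12060 > 0,  v_rel·d = 281 > 0  ⇒  inside

inside=yes margin=12060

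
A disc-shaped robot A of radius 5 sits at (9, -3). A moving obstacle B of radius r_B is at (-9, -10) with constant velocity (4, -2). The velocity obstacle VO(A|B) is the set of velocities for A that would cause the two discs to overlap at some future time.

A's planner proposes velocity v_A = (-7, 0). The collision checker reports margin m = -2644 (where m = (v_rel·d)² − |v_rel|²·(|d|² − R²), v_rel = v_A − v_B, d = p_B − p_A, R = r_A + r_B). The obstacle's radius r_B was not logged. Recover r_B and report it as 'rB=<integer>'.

m = -2644
d = (-18, -7);  v_rel = (-11, 2),  |v_rel|² = 125
v_rel×d = (-11)·(-7) − (2)·(-18) = 113
since m = R²·125 − 113²:  R² = (12769 + -2644) / 125 = 81
R = √81 = 9  ⇒  r_B = 9 − 5 = 4

rB=4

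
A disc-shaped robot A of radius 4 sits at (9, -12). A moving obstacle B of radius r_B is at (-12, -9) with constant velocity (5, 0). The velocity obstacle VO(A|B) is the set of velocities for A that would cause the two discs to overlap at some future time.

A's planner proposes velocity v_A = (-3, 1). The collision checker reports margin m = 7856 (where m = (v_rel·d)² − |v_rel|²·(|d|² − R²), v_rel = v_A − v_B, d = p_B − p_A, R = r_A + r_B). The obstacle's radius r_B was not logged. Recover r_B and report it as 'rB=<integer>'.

m = 7856
d = (-21, 3);  v_rel = (-8, 1),  |v_rel|² = 65
v_rel×d = (-8)·(3) − (1)·(-21) = -3
since m = R²·65 − (-3)²:  R² = (9 + 7856) / 65 = 121
R = √121 = 11  ⇒  r_B = 11 − 4 = 7

rB=7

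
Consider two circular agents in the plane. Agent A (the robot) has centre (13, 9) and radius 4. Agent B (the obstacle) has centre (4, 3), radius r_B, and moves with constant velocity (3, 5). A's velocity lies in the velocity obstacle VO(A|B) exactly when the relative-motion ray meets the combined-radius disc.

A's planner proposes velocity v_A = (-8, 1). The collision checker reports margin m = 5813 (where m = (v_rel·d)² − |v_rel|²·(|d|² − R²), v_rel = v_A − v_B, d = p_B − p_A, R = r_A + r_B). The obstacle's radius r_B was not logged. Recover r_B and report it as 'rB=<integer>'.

m = 5813
d = (-9, -6);  v_rel = (-11, -4),  |v_rel|² = 137
v_rel×d = (-11)·(-6) − (-4)·(-9) = 30
since m = R²·137 − 30²:  R² = (900 + 5813) / 137 = 49
R = √49 = 7  ⇒  r_B = 7 − 4 = 3

rB=3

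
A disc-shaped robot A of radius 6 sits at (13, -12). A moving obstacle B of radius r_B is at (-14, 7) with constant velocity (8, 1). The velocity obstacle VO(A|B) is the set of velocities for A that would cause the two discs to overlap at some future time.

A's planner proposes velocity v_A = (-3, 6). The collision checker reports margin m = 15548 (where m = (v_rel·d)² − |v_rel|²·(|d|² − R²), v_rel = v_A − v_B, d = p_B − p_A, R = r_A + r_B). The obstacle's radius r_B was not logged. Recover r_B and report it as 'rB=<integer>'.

m = 15548
d = (-27, 19);  v_rel = (-11, 5),  |v_rel|² = 146
v_rel×d = (-11)·(19) − (5)·(-27) = -74
since m = R²·146 − (-74)²:  R² = (5476 + 15548) / 146 = 144
R = √144 = 12  ⇒  r_B = 12 − 6 = 6

rB=6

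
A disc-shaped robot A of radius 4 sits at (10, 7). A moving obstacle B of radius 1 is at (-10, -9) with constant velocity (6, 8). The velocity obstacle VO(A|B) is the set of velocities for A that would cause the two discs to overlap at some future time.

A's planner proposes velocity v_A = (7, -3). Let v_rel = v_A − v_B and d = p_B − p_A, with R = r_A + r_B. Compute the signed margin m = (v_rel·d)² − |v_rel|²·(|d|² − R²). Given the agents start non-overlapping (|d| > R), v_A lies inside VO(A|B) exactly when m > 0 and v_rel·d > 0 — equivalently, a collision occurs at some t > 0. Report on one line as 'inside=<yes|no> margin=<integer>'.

d = (-20, -16),  |d|² = 656;  R = 4+1 = 5,  c = 656−5² = 631
v_rel = (1, -11),  |v_rel|² = 122;  v_rel·d = (1)·(-20) + (-11)·(-16) = 156
122·t² − 312·t + 631 = 0  ⇒  m = 156² − 122·631 = -52646
m = -52646 < 0,  v_rel·d = 156 > 0  ⇒  outside

inside=no margin=-52646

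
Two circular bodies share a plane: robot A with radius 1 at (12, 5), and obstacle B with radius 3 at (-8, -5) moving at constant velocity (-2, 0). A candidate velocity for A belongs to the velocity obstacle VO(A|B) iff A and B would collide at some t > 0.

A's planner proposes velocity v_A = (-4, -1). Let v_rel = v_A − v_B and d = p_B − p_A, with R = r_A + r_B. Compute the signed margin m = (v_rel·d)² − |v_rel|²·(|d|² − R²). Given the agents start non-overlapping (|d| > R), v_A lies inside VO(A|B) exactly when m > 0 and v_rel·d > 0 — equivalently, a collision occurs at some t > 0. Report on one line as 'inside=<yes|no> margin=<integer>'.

d = (-20, -10),  |d|² = 500;  R = 1+3 = 4,  c = 500−4² = 484
v_rel = (-2, -1),  |v_rel|² = 5;  v_rel·d = (-2)·(-20) + (-1)·(-10) = 50
5·t² − 100·t + 484 = 0  ⇒  m = 50² − 5·484 = 80
m = 80 > 0,  v_rel·d = 50 > 0  ⇒  inside

inside=yes margin=80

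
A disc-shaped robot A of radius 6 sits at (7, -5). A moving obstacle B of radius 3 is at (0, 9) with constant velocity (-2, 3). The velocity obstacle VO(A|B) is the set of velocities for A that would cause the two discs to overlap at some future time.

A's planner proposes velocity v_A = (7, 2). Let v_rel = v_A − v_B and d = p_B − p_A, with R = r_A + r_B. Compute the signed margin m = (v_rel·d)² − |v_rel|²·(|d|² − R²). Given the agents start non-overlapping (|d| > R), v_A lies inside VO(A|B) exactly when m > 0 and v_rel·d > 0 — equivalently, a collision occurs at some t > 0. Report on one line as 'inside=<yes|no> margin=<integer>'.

d = (-7, 14),  |d|² = 245;  R = 6+3 = 9,  c = 245−9² = 164
v_rel = (9, -1),  |v_rel|² = 82;  v_rel·d = (9)·(-7) + (-1)·(14) = -77
82·t² + 154·t + 164 = 0  ⇒  m = (-77)² − 82·164 = -7519
m = -7519 < 0,  v_rel·d = -77 < 0  ⇒  outside

inside=no margin=-7519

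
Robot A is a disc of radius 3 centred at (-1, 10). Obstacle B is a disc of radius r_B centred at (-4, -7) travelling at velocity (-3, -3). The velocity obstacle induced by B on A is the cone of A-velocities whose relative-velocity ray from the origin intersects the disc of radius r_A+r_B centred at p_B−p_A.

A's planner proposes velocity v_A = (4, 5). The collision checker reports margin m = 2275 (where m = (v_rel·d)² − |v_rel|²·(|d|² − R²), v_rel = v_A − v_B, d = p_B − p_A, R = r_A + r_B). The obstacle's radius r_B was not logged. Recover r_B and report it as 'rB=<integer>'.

m = 2275
d = (-3, -17);  v_rel = (7, 8),  |v_rel|² = 113
v_rel×d = (7)·(-17) − (8)·(-3) = -95
since m = R²·113 − (-95)²:  R² = (9025 + 2275) / 113 = 100
R = √100 = 10  ⇒  r_B = 10 − 3 = 7

rB=7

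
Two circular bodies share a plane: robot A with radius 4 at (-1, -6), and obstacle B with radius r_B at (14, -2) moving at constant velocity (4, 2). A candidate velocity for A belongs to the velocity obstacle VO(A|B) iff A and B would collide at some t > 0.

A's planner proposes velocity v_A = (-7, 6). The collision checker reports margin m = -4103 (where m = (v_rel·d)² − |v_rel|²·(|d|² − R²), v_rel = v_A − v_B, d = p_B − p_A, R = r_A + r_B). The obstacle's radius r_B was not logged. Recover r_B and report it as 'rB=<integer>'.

m = -4103
d = (15, 4);  v_rel = (-11, 4),  |v_rel|² = 137
v_rel×d = (-11)·(4) − (4)·(15) = -104
since m = R²·137 − (-104)²:  R² = (10816 + -4103) / 137 = 49
R = √49 = 7  ⇒  r_B = 7 − 4 = 3

rB=3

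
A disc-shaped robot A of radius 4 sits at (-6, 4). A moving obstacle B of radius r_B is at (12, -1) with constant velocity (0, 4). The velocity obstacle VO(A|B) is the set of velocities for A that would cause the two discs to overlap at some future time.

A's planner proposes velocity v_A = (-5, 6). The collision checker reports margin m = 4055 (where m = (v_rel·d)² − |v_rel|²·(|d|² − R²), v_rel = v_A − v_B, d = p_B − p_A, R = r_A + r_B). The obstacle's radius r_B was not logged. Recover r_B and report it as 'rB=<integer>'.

m = 4055
d = (18, -5);  v_rel = (-5, 2),  |v_rel|² = 29
v_rel×d = (-5)·(-5) − (2)·(18) = -11
since m = R²·29 − (-11)²:  R² = (121 + 4055) / 29 = 144
R = √144 = 12  ⇒  r_B = 12 − 4 = 8

rB=8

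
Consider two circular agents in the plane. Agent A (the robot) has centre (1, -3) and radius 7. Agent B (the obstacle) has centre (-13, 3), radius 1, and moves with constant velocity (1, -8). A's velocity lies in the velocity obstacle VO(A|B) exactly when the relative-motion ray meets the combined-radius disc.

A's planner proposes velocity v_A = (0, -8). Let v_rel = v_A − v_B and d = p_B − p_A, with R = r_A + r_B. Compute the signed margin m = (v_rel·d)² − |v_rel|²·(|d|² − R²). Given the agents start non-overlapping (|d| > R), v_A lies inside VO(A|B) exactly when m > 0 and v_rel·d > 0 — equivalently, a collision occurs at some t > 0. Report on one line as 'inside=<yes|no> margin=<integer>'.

d = (-14, 6),  |d|² = 232;  R = 7+1 = 8,  c = 232−8² = 168
v_rel = (-1, 0),  |v_rel|² = 1;  v_rel·d = (-1)·(-14) + (0)·(6) = 14
1·t² − 28·t + 168 = 0  ⇒  m = 14² − 1·168 = 28
m = 28 > 0,  v_rel·d = 14 > 0  ⇒  inside

inside=yes margin=28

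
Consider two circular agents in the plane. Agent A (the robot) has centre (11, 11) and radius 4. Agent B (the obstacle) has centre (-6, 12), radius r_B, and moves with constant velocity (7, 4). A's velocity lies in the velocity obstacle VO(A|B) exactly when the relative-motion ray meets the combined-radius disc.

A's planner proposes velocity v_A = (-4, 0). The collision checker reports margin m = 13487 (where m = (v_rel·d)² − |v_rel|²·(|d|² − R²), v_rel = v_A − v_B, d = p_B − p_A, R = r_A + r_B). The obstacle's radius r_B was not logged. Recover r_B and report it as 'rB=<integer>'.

m = 13487
d = (-17, 1);  v_rel = (-11, -4),  |v_rel|² = 137
v_rel×d = (-11)·(1) − (-4)·(-17) = -79
since m = R²·137 − (-79)²:  R² = (6241 + 13487) / 137 = 144
R = √144 = 12  ⇒  r_B = 12 − 4 = 8

rB=8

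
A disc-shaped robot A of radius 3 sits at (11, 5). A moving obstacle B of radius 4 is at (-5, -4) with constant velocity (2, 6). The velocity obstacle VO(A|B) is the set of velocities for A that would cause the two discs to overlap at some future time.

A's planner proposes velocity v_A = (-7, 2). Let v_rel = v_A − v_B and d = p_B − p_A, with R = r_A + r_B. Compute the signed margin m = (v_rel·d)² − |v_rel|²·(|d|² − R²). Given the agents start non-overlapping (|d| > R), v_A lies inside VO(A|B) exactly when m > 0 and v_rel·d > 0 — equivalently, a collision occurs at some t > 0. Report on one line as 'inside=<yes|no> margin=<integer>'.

d = (-16, -9),  |d|² = 337;  R = 3+4 = 7,  c = 337−7² = 288
v_rel = (-9, -4),  |v_rel|² = 97;  v_rel·d = (-9)·(-16) + (-4)·(-9) = 180
97·t² − 360·t + 288 = 0  ⇒  m = 180² − 97·288 = 4464
m = 4464 > 0,  v_rel·d = 180 > 0  ⇒  inside

inside=yes margin=4464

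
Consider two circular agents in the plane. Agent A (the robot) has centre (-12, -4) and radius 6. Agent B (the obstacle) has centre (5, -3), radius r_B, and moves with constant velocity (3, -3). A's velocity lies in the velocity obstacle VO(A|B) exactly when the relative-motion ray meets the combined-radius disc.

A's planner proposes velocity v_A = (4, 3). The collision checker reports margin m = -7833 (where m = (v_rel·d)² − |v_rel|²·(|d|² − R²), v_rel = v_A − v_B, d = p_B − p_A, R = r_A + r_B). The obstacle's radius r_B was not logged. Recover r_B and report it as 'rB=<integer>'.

m = -7833
d = (17, 1);  v_rel = (1, 6),  |v_rel|² = 37
v_rel×d = (1)·(1) − (6)·(17) = -101
since m = R²·37 − (-101)²:  R² = (10201 + -7833) / 37 = 64
R = √64 = 8  ⇒  r_B = 8 − 6 = 2

rB=2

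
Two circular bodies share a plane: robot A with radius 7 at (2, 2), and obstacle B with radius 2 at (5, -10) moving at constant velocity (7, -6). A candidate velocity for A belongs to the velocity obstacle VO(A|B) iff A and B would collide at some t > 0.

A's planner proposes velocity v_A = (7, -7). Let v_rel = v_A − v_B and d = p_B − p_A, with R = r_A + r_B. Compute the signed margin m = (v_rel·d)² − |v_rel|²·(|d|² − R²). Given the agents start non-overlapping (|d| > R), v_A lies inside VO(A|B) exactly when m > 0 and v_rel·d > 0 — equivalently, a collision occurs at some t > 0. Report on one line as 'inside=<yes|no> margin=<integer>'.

d = (3, -12),  |d|² = 153;  R = 7+2 = 9,  c = 153−9² = 72
v_rel = (0, -1),  |v_rel|² = 1;  v_rel·d = (0)·(3) + (-1)·(-12) = 12
1·t² − 24·t + 72 = 0  ⇒  m = 12² − 1·72 = 72
m = 72 > 0,  v_rel·d = 12 > 0  ⇒  inside

inside=yes margin=72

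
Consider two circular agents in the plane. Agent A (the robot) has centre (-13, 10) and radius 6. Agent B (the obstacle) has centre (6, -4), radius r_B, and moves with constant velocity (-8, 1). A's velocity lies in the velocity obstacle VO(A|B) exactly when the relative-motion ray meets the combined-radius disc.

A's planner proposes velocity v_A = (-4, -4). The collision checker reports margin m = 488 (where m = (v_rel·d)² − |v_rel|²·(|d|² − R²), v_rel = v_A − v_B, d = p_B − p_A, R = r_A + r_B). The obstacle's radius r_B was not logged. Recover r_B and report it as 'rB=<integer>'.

m = 488
d = (19, -14);  v_rel = (4, -5),  |v_rel|² = 41
v_rel×d = (4)·(-14) − (-5)·(19) = 39
since m = R²·41 − 39²:  R² = (1521 + 488) / 41 = 49
R = √49 = 7  ⇒  r_B = 7 − 6 = 1

rB=1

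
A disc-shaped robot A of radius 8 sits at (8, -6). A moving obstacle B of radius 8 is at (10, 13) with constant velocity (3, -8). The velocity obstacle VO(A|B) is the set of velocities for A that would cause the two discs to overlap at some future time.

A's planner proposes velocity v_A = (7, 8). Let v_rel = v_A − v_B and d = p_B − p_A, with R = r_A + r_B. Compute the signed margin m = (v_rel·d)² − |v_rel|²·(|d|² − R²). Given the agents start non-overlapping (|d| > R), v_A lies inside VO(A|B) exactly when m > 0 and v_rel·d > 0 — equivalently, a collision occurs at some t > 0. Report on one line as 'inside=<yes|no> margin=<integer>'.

d = (2, 19),  |d|² = 365;  R = 8+8 = 16,  c = 365−16² = 109
v_rel = (4, 16),  |v_rel|² = 272;  v_rel·d = (4)·(2) + (16)·(19) = 312
272·t² − 624·t + 109 = 0  ⇒  m = 312² − 272·109 = 67696
m = 67696 > 0,  v_rel·d = 312 > 0  ⇒  inside

inside=yes margin=67696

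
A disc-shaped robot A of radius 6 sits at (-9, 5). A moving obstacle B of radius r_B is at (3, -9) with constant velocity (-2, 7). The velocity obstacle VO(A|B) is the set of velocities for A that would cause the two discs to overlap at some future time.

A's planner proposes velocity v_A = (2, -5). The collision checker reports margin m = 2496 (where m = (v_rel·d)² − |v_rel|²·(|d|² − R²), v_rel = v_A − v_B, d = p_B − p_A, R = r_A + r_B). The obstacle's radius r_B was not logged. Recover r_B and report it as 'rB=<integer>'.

m = 2496
d = (12, -14);  v_rel = (4, -12),  |v_rel|² = 160
v_rel×d = (4)·(-14) − (-12)·(12) = 88
since m = R²·160 − 88²:  R² = (7744 + 2496) / 160 = 64
R = √64 = 8  ⇒  r_B = 8 − 6 = 2

rB=2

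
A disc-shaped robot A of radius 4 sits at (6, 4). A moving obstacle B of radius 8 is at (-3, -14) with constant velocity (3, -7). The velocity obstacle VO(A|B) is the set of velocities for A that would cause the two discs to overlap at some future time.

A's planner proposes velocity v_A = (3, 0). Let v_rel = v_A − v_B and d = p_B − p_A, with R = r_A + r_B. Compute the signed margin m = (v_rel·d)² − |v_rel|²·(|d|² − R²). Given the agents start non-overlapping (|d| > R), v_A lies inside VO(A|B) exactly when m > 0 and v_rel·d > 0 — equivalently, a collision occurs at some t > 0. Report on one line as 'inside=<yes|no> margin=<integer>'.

d = (-9, -18),  |d|² = 405;  R = 4+8 = 12,  c = 405−12² = 261
v_rel = (0, 7),  |v_rel|² = 49;  v_rel·d = (0)·(-9) + (7)·(-18) = -126
49·t² + 252·t + 261 = 0  ⇒  m = (-126)² − 49·261 = 3087
m = 3087 > 0,  v_rel·d = -126 < 0  ⇒  outside

inside=no margin=3087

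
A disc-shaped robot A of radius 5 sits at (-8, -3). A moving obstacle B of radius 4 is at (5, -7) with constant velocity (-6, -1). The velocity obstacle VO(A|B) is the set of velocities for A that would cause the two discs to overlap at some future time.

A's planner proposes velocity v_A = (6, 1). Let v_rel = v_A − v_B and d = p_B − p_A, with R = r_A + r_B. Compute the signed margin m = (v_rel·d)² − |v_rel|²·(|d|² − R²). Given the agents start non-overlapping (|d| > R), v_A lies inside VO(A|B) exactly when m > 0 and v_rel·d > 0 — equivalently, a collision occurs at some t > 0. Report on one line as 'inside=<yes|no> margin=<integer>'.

d = (13, -4),  |d|² = 185;  R = 5+4 = 9,  c = 185−9² = 104
v_rel = (12, 2),  |v_rel|² = 148;  v_rel·d = (12)·(13) + (2)·(-4) = 148
148·t² − 296·t + 104 = 0  ⇒  m = 148² − 148·104 = 6512
m = 6512 > 0,  v_rel·d = 148 > 0  ⇒  inside

inside=yes margin=6512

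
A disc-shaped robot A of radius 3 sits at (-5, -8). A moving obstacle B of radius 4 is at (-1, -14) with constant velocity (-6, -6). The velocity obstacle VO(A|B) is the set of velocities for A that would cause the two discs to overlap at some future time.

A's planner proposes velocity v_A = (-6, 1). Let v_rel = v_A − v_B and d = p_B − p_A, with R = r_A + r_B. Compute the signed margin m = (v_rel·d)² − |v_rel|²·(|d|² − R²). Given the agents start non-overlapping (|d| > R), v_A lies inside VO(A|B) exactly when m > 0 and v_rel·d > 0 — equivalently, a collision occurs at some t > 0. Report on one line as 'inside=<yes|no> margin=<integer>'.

d = (4, -6),  |d|² = 52;  R = 3+4 = 7,  c = 52−7² = 3
v_rel = (0, 7),  |v_rel|² = 49;  v_rel·d = (0)·(4) + (7)·(-6) = -42
49·t² + 84·t + 3 = 0  ⇒  m = (-42)² − 49·3 = 1617
m = 1617 > 0,  v_rel·d = -42 < 0  ⇒  outside

inside=no margin=1617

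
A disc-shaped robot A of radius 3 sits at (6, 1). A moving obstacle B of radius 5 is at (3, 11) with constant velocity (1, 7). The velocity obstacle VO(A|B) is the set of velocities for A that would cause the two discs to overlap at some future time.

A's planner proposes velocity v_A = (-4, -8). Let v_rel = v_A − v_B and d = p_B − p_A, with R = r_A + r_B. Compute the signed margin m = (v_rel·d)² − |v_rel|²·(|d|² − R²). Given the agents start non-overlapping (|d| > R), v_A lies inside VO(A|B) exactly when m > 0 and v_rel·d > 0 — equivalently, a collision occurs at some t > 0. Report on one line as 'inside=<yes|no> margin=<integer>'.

d = (-3, 10),  |d|² = 109;  R = 3+5 = 8,  c = 109−8² = 45
v_rel = (-5, -15),  |v_rel|² = 250;  v_rel·d = (-5)·(-3) + (-15)·(10) = -135
250·t² + 270·t + 45 = 0  ⇒  m = (-135)² − 250·45 = 6975
m = 6975 > 0,  v_rel·d = -135 < 0  ⇒  outside

inside=no margin=6975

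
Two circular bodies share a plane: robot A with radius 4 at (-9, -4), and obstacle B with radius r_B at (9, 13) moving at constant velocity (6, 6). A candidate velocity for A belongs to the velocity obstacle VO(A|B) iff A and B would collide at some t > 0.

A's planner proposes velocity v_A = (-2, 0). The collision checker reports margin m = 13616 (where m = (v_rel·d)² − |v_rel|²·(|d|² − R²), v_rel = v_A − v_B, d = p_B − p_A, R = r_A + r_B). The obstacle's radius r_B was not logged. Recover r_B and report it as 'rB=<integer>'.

m = 13616
d = (18, 17);  v_rel = (-8, -6),  |v_rel|² = 100
v_rel×d = (-8)·(17) − (-6)·(18) = -28
since m = R²·100 − (-28)²:  R² = (784 + 13616) / 100 = 144
R = √144 = 12  ⇒  r_B = 12 − 4 = 8

rB=8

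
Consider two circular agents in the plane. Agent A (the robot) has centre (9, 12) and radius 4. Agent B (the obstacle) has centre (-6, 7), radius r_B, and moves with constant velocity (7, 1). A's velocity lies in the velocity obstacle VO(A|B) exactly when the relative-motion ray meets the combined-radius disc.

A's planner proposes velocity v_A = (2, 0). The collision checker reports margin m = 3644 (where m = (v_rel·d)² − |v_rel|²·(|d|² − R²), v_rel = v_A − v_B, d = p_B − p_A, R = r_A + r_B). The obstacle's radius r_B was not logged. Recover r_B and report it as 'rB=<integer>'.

m = 3644
d = (-15, -5);  v_rel = (-5, -1),  |v_rel|² = 26
v_rel×d = (-5)·(-5) − (-1)·(-15) = 10
since m = R²·26 − 10²:  R² = (100 + 3644) / 26 = 144
R = √144 = 12  ⇒  r_B = 12 − 4 = 8

rB=8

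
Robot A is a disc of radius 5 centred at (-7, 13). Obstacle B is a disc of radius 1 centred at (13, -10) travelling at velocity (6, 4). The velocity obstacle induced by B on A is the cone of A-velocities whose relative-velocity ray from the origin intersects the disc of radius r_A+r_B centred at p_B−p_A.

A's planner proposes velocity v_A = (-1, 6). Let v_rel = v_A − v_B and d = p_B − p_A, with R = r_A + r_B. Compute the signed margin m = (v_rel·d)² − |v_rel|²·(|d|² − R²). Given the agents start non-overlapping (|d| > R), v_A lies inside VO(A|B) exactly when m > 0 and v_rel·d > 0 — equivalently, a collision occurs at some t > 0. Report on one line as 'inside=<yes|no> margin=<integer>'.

d = (20, -23),  |d|² = 929;  R = 5+1 = 6,  c = 929−6² = 893
v_rel = (-7, 2),  |v_rel|² = 53;  v_rel·d = (-7)·(20) + (2)·(-23) = -186
53·t² + 372·t + 893 = 0  ⇒  m = (-186)² − 53·893 = -12733
m = -12733 < 0,  v_rel·d = -186 < 0  ⇒  outside

inside=no margin=-12733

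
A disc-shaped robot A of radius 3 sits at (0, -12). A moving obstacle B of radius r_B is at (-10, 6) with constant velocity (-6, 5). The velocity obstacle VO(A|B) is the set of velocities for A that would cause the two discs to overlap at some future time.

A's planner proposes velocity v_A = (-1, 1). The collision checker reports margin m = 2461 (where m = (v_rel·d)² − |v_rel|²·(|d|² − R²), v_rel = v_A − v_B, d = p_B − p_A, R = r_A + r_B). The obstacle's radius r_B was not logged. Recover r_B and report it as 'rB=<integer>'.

m = 2461
d = (-10, 18);  v_rel = (5, -4),  |v_rel|² = 41
v_rel×d = (5)·(18) − (-4)·(-10) = 50
since m = R²·41 − 50²:  R² = (2500 + 2461) / 41 = 121
R = √121 = 11  ⇒  r_B = 11 − 3 = 8

rB=8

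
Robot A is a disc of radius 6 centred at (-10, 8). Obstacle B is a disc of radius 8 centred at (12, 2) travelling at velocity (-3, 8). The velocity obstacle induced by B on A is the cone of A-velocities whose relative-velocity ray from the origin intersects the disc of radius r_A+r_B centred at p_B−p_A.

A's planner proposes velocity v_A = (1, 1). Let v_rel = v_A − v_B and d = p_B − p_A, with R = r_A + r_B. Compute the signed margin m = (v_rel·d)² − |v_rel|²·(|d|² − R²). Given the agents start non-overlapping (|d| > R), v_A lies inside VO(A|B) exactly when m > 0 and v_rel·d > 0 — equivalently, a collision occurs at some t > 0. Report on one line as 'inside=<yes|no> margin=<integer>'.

d = (22, -6),  |d|² = 520;  R = 6+8 = 14,  c = 520−14² = 324
v_rel = (4, -7),  |v_rel|² = 65;  v_rel·d = (4)·(22) + (-7)·(-6) = 130
65·t² − 260·t + 324 = 0  ⇒  m = 130² − 65·324 = -4160
m = -4160 < 0,  v_rel·d = 130 > 0  ⇒  outside

inside=no margin=-4160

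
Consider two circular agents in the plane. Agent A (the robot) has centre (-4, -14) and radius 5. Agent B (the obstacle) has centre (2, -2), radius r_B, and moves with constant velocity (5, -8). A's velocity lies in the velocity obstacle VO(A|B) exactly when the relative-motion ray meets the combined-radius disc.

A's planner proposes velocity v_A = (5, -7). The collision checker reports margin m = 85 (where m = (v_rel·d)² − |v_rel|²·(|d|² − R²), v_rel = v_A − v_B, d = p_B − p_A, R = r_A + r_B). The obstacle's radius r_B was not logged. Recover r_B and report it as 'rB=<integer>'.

m = 85
d = (6, 12);  v_rel = (0, 1),  |v_rel|² = 1
v_rel×d = (0)·(12) − (1)·(6) = -6
since m = R²·1 − (-6)²:  R² = (36 + 85) / 1 = 121
R = √121 = 11  ⇒  r_B = 11 − 5 = 6

rB=6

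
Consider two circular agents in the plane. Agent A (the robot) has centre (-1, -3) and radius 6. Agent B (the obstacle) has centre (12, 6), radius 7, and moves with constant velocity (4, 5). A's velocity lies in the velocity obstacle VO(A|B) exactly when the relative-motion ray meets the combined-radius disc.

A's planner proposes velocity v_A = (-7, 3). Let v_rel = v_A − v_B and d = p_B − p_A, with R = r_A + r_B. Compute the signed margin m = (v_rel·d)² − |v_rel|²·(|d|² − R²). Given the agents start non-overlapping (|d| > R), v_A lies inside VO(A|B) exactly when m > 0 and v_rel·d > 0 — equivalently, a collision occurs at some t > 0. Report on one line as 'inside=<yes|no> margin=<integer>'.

d = (13, 9),  |d|² = 250;  R = 6+7 = 13,  c = 250−13² = 81
v_rel = (-11, -2),  |v_rel|² = 125;  v_rel·d = (-11)·(13) + (-2)·(9) = -161
125·t² + 322·t + 81 = 0  ⇒  m = (-161)² − 125·81 = 15796
m = 15796 > 0,  v_rel·d = -161 < 0  ⇒  outside

inside=no margin=15796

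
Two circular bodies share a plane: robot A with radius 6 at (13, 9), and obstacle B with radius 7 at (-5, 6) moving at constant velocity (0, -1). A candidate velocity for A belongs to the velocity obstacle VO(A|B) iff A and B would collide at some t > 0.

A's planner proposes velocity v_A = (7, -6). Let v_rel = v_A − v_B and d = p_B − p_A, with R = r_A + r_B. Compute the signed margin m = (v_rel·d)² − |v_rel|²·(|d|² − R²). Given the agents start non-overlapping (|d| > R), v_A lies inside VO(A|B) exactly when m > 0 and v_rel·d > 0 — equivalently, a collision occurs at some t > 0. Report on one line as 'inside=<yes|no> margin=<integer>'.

d = (-18, -3),  |d|² = 333;  R = 6+7 = 13,  c = 333−13² = 164
v_rel = (7, -5),  |v_rel|² = 74;  v_rel·d = (7)·(-18) + (-5)·(-3) = -111
74·t² + 222·t + 164 = 0  ⇒  m = (-111)² − 74·164 = 185
m = 185 > 0,  v_rel·d = -111 < 0  ⇒  outside

inside=no margin=185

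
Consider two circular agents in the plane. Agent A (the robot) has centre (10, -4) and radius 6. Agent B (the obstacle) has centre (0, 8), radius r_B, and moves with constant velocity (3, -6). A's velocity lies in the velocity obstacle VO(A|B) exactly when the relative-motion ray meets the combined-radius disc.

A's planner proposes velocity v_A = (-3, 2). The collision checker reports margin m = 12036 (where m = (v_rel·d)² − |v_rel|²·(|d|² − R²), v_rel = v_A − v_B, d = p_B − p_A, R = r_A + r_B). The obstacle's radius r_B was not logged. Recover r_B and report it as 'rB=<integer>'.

m = 12036
d = (-10, 12);  v_rel = (-6, 8),  |v_rel|² = 100
v_rel×d = (-6)·(12) − (8)·(-10) = 8
since m = R²·100 − 8²:  R² = (64 + 12036) / 100 = 121
R = √121 = 11  ⇒  r_B = 11 − 6 = 5

rB=5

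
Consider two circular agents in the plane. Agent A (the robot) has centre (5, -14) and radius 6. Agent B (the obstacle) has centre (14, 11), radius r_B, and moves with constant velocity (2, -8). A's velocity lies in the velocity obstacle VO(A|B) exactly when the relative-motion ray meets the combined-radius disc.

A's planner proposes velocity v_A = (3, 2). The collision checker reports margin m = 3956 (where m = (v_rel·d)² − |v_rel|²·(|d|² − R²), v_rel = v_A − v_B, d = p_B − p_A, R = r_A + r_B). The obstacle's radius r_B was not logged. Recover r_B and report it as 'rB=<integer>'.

m = 3956
d = (9, 25);  v_rel = (1, 10),  |v_rel|² = 101
v_rel×d = (1)·(25) − (10)·(9) = -65
since m = R²·101 − (-65)²:  R² = (4225 + 3956) / 101 = 81
R = √81 = 9  ⇒  r_B = 9 − 6 = 3

rB=3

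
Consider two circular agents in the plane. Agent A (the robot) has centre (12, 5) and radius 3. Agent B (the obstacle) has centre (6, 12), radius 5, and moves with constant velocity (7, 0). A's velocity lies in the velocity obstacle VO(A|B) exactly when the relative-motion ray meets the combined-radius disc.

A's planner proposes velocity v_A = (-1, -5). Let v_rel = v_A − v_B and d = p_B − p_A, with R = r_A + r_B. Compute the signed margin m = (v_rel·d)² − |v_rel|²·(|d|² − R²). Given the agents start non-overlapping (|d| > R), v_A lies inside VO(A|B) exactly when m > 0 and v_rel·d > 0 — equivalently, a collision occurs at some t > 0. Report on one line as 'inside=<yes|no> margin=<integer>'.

d = (-6, 7),  |d|² = 85;  R = 3+5 = 8,  c = 85−8² = 21
v_rel = (-8, -5),  |v_rel|² = 89;  v_rel·d = (-8)·(-6) + (-5)·(7) = 13
89·t² − 26·t + 21 = 0  ⇒  m = 13² − 89·21 = -1700
m = -1700 < 0,  v_rel·d = 13 > 0  ⇒  outside

inside=no margin=-1700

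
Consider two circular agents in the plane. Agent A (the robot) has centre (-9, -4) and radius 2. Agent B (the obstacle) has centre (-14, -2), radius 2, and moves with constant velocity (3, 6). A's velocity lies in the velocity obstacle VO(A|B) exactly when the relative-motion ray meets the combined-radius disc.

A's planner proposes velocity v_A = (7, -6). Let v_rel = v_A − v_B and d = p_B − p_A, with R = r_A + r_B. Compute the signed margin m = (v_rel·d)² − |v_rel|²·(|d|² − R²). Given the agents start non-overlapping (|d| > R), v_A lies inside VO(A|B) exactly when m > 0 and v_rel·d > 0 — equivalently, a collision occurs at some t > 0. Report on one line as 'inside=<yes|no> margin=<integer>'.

d = (-5, 2),  |d|² = 29;  R = 2+2 = 4,  c = 29−4² = 13
v_rel = (4, -12),  |v_rel|² = 160;  v_rel·d = (4)·(-5) + (-12)·(2) = -44
160·t² + 88·t + 13 = 0  ⇒  m = (-44)² − 160·13 = -144
m = -144 < 0,  v_rel·d = -44 < 0  ⇒  outside

inside=no margin=-144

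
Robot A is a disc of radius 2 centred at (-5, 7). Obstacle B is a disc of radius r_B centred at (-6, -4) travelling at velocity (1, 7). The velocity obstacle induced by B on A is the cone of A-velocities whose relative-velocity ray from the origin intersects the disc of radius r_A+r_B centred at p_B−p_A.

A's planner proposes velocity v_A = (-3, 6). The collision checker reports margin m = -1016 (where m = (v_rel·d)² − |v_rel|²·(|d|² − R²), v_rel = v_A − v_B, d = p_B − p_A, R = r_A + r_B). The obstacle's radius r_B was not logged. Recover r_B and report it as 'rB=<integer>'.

m = -1016
d = (-1, -11);  v_rel = (-4, -1),  |v_rel|² = 17
v_rel×d = (-4)·(-11) − (-1)·(-1) = 43
since m = R²·17 − 43²:  R² = (1849 + -1016) / 17 = 49
R = √49 = 7  ⇒  r_B = 7 − 2 = 5

rB=5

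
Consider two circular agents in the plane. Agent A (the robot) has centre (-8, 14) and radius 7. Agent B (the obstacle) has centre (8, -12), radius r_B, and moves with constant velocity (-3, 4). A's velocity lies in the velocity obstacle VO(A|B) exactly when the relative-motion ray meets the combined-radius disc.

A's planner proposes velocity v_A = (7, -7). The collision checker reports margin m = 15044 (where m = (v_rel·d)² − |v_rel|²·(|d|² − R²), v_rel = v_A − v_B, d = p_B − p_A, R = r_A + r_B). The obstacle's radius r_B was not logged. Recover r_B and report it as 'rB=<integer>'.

m = 15044
d = (16, -26);  v_rel = (10, -11),  |v_rel|² = 221
v_rel×d = (10)·(-26) − (-11)·(16) = -84
since m = R²·221 − (-84)²:  R² = (7056 + 15044) / 221 = 100
R = √100 = 10  ⇒  r_B = 10 − 7 = 3

rB=3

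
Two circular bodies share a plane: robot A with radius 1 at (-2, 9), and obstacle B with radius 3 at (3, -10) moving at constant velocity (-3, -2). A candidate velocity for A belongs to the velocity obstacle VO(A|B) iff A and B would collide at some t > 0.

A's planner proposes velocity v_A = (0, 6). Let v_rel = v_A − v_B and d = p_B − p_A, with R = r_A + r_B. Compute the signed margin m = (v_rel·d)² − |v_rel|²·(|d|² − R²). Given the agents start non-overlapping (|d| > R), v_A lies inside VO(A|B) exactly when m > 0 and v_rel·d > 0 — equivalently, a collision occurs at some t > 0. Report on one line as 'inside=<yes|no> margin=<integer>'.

d = (5, -19),  |d|² = 386;  R = 1+3 = 4,  c = 386−4² = 370
v_rel = (3, 8),  |v_rel|² = 73;  v_rel·d = (3)·(5) + (8)·(-19) = -137
73·t² + 274·t + 370 = 0  ⇒  m = (-137)² − 73·370 = -8241
m = -8241 < 0,  v_rel·d = -137 < 0  ⇒  outside

inside=no margin=-8241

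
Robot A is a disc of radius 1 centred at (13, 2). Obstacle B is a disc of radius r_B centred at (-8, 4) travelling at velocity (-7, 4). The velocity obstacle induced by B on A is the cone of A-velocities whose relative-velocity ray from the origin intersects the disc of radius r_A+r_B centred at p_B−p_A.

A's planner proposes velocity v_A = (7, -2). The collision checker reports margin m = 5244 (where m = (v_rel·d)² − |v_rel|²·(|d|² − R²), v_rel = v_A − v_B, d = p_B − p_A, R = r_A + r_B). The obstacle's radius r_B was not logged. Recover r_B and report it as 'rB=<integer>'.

m = 5244
d = (-21, 2);  v_rel = (14, -6),  |v_rel|² = 232
v_rel×d = (14)·(2) − (-6)·(-21) = -98
since m = R²·232 − (-98)²:  R² = (9604 + 5244) / 232 = 64
R = √64 = 8  ⇒  r_B = 8 − 1 = 7

rB=7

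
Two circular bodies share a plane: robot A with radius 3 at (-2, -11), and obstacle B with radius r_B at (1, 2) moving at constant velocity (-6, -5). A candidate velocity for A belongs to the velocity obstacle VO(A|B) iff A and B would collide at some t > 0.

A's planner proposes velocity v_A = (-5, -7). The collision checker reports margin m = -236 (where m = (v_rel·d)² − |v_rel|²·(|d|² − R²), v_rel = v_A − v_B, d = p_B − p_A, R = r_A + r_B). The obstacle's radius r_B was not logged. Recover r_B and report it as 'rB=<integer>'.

m = -236
d = (3, 13);  v_rel = (1, -2),  |v_rel|² = 5
v_rel×d = (1)·(13) − (-2)·(3) = 19
since m = R²·5 − 19²:  R² = (361 + -236) / 5 = 25
R = √25 = 5  ⇒  r_B = 5 − 3 = 2

rB=2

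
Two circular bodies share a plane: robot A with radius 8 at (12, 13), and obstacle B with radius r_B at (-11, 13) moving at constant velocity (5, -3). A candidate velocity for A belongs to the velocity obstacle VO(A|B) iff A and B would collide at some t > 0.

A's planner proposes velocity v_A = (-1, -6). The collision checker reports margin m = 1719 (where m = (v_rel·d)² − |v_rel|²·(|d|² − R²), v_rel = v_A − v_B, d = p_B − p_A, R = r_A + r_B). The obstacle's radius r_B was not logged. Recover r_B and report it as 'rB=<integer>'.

m = 1719
d = (-23, 0);  v_rel = (-6, -3),  |v_rel|² = 45
v_rel×d = (-6)·(0) − (-3)·(-23) = -69
since m = R²·45 − (-69)²:  R² = (4761 + 1719) / 45 = 144
R = √144 = 12  ⇒  r_B = 12 − 8 = 4

rB=4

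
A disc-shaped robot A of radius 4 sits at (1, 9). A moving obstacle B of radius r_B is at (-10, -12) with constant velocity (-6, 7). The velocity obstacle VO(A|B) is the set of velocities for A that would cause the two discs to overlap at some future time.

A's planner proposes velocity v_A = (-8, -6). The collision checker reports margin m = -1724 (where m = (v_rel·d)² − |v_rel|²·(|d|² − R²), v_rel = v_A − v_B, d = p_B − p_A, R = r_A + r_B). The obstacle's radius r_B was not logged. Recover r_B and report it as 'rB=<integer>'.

m = -1724
d = (-11, -21);  v_rel = (-2, -13),  |v_rel|² = 173
v_rel×d = (-2)·(-21) − (-13)·(-11) = -101
since m = R²·173 − (-101)²:  R² = (10201 + -1724) / 173 = 49
R = √49 = 7  ⇒  r_B = 7 − 4 = 3

rB=3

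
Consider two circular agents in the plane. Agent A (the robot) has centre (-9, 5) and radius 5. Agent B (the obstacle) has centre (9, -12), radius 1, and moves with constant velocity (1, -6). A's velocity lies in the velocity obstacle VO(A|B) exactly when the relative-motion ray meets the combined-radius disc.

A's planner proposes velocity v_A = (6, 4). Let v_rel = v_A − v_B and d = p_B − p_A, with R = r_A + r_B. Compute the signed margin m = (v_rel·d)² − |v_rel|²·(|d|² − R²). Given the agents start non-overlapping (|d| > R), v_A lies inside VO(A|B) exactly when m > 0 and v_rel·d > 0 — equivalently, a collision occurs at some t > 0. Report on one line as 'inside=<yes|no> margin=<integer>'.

d = (18, -17),  |d|² = 613;  R = 5+1 = 6,  c = 613−6² = 577
v_rel = (5, 10),  |v_rel|² = 125;  v_rel·d = (5)·(18) + (10)·(-17) = -80
125·t² + 160·t + 577 = 0  ⇒  m = (-80)² − 125·577 = -65725
m = -65725 < 0,  v_rel·d = -80 < 0  ⇒  outside

inside=no margin=-65725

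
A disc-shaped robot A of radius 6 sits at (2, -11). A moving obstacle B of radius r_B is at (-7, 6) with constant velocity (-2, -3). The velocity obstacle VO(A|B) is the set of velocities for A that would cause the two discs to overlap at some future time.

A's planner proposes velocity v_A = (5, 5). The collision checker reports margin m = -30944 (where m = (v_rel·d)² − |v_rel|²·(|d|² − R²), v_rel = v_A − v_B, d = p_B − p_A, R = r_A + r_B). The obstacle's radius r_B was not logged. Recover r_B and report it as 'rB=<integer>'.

m = -30944
d = (-9, 17);  v_rel = (7, 8),  |v_rel|² = 113
v_rel×d = (7)·(17) − (8)·(-9) = 191
since m = R²·113 − 191²:  R² = (36481 + -30944) / 113 = 49
R = √49 = 7  ⇒  r_B = 7 − 6 = 1

rB=1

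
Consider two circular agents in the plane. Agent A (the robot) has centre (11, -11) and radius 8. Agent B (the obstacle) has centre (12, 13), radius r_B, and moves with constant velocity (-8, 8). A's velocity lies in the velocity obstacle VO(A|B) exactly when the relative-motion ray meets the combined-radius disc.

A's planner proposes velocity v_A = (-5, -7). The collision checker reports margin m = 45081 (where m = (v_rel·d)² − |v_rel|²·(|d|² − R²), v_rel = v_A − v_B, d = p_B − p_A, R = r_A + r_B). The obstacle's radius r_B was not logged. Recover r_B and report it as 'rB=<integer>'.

m = 45081
d = (1, 24);  v_rel = (3, -15),  |v_rel|² = 234
v_rel×d = (3)·(24) − (-15)·(1) = 87
since m = R²·234 − 87²:  R² = (7569 + 45081) / 234 = 225
R = √225 = 15  ⇒  r_B = 15 − 8 = 7

rB=7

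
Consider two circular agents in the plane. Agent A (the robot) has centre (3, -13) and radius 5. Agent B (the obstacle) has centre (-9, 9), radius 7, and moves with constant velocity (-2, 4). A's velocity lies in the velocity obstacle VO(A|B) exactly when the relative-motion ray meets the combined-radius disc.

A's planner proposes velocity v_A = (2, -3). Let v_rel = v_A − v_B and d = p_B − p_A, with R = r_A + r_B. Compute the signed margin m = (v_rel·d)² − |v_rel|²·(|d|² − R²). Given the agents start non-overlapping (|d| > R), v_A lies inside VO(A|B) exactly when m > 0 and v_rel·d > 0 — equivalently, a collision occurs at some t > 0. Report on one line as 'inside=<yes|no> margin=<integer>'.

d = (-12, 22),  |d|² = 628;  R = 5+7 = 12,  c = 628−12² = 484
v_rel = (4, -7),  |v_rel|² = 65;  v_rel·d = (4)·(-12) + (-7)·(22) = -202
65·t² + 404·t + 484 = 0  ⇒  m = (-202)² − 65·484 = 9344
m = 9344 > 0,  v_rel·d = -202 < 0  ⇒  outside

inside=no margin=9344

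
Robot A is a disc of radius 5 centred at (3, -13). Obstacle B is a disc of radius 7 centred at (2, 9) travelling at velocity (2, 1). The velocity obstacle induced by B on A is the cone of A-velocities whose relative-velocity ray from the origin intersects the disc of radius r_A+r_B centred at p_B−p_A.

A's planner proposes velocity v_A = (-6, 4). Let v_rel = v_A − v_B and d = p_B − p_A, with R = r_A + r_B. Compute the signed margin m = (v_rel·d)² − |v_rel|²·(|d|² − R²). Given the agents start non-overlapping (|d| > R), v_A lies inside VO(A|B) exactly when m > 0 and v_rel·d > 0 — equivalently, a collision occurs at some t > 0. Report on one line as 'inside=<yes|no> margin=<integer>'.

d = (-1, 22),  |d|² = 485;  R = 5+7 = 12,  c = 485−12² = 341
v_rel = (-8, 3),  |v_rel|² = 73;  v_rel·d = (-8)·(-1) + (3)·(22) = 74
73·t² − 148·t + 341 = 0  ⇒  m = 74² − 73·341 = -19417
m = -19417 < 0,  v_rel·d = 74 > 0  ⇒  outside

inside=no margin=-19417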